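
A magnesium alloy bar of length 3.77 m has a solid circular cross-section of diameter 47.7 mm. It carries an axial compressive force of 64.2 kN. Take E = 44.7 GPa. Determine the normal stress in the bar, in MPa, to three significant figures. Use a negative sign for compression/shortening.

-35.9 MPa

A = 1787 mm².
σ = N/A = -64200/1787 = -35.93 MPa.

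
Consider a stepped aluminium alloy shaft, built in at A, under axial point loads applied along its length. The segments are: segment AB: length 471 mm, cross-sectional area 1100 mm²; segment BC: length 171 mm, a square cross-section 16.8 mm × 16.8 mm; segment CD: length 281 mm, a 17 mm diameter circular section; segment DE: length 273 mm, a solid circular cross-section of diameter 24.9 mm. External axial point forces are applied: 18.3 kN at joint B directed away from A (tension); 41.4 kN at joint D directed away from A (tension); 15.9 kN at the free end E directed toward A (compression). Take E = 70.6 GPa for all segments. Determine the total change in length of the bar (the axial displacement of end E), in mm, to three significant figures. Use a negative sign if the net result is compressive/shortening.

0.805 mm

Internal axial forces (sectioning from the free end, tension +): N_DE = -15.9 kN, N_CD = 25.5 kN, N_BC = 25.5 kN, N_AB = 43.8 kN.
A_BC = 282.2 mm².
A_CD = 227 mm².
A_DE = 487 mm².
δ_AB = 43800·471/(1100·70600) = 0.2656 mm
δ_BC = 25500·171/(282.2·70600) = 0.2188 mm
δ_CD = 25500·281/(227·70600) = 0.4472 mm
δ_DE = -15900·273/(487·70600) = -0.1263 mm
δ = Σδ_i = 0.8054 mm.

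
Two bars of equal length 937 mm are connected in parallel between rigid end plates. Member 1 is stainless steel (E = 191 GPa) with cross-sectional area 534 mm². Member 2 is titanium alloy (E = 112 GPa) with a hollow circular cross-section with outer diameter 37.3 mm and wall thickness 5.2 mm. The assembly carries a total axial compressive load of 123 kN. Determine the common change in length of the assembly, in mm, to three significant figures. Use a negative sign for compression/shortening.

-0.717 mm

A_2 = 524.4 mm².
Equal strain + equilibrium ⇒ each member carries load in proportion to AE: A₁E₁ = 102000000 N, A₂E₂ = 58730000 N, ΣAE = 160700000 N.
δ = PL/ΣAE = -123000·937/160700000 = -0.7171 mm.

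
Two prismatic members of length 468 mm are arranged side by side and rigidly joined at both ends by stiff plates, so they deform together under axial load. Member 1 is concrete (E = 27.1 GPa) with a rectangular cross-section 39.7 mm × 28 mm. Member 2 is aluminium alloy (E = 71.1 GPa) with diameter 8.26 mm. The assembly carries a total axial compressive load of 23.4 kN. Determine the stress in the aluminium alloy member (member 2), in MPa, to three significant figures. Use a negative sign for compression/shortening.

-49.0 MPa

A_1 = 1112 mm².
A_2 = 53.59 mm².
Equal strain + equilibrium ⇒ each member carries load in proportion to AE: A₁E₁ = 30120000 N, A₂E₂ = 3810000 N, ΣAE = 33930000 N.
σ₂ = P·E₂/ΣAE = -23400·71100/33930000 = -49.03 MPa.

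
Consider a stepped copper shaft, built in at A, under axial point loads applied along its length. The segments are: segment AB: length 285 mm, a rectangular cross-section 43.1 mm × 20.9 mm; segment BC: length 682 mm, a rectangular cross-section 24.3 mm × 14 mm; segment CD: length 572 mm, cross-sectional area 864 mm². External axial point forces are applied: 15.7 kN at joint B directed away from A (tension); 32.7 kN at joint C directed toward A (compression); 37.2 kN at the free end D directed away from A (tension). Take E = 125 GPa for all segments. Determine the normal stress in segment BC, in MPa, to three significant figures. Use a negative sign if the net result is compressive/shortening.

Internal axial forces (sectioning from the free end, tension +): N_CD = 37.2 kN, N_BC = 4.5 kN, N_AB = 20.2 kN.
A_BC = 340.2 mm².
σ_BC = N_BC/A_BC = 4500/340.2 = 13.23 MPa.

13.2 MPa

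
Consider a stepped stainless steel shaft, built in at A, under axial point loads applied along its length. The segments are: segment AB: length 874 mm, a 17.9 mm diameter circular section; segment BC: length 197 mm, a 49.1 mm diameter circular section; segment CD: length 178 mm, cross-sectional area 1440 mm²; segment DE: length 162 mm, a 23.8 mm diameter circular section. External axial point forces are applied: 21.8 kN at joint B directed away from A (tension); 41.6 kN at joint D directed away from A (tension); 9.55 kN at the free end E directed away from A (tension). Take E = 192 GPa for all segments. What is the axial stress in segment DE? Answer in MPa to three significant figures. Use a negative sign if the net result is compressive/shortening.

Internal axial forces (sectioning from the free end, tension +): N_DE = 9.55 kN, N_CD = 51.15 kN, N_BC = 51.15 kN, N_AB = 72.95 kN.
A_DE = 444.9 mm².
σ_DE = N_DE/A_DE = 9550/444.9 = 21.47 MPa.

21.5 MPa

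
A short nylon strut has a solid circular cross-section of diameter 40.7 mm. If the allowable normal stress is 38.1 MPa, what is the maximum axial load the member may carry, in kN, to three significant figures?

A = 1301 mm².
P_max = σ_allow · A = 38.1 · 1301 = 49570 N = 49.57 kN.

49.6 kN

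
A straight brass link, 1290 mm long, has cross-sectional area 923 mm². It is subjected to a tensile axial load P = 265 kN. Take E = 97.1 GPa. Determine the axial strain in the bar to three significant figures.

σ = N/A = 287.1 MPa; ε = σ/E = 287.1/97100 = 2.957e-03.

0.00296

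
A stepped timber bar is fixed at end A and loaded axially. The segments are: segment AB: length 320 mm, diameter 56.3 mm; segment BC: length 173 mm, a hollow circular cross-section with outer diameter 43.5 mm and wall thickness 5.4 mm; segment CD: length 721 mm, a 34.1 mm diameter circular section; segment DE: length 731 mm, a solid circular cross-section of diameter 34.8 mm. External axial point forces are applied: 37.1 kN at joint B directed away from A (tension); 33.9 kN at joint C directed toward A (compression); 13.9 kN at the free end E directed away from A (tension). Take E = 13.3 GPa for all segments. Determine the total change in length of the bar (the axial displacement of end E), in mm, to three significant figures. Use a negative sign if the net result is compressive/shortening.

1.39 mm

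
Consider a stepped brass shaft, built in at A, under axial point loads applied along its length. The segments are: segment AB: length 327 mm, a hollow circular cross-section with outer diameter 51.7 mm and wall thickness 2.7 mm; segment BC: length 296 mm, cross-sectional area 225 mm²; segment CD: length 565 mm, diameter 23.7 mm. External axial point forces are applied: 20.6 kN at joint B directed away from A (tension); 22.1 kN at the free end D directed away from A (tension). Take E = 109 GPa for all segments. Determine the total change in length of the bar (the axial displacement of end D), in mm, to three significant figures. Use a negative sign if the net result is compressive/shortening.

Internal axial forces (sectioning from the free end, tension +): N_CD = 22.1 kN, N_BC = 22.1 kN, N_AB = 42.7 kN.
A_AB = 415.6 mm².
A_CD = 441.2 mm².
δ_AB = 42700·327/(415.6·109000) = 0.3082 mm
δ_BC = 22100·296/(225·109000) = 0.2667 mm
δ_CD = 22100·565/(441.2·109000) = 0.2597 mm
δ = Σδ_i = 0.8346 mm.

0.835 mm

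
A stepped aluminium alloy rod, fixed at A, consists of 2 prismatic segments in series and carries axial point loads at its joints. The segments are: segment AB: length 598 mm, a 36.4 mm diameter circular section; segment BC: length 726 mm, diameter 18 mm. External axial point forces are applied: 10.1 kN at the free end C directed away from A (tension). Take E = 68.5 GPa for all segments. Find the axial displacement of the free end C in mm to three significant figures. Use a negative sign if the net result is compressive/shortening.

0.505 mm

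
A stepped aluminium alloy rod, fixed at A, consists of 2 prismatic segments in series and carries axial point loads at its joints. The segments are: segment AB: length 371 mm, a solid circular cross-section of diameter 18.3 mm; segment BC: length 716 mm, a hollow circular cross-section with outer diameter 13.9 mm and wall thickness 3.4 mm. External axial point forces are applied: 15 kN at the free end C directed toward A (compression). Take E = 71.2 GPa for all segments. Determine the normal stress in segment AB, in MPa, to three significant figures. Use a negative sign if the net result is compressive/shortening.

-57.0 MPa

Internal axial forces (sectioning from the free end, tension +): N_BC = -15 kN, N_AB = -15 kN.
A_AB = 263 mm².
σ_AB = N_AB/A_AB = -15000/263 = -57.03 MPa.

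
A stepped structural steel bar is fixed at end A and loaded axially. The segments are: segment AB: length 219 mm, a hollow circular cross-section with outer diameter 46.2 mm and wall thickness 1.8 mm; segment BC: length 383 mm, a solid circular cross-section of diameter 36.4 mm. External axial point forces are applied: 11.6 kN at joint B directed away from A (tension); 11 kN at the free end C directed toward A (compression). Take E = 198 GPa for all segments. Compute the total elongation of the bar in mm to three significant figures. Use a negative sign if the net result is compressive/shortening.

-0.0178 mm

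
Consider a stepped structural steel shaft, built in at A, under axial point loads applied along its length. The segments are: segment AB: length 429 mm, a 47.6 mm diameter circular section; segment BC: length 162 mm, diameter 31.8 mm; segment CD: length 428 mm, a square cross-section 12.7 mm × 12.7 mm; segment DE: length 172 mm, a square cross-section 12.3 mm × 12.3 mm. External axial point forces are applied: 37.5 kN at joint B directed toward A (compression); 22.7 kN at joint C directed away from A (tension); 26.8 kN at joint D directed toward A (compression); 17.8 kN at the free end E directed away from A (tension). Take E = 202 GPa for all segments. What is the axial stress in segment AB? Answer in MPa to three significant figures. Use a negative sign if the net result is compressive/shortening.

Internal axial forces (sectioning from the free end, tension +): N_DE = 17.8 kN, N_CD = -9 kN, N_BC = 13.7 kN, N_AB = -23.8 kN.
A_AB = 1780 mm².
σ_AB = N_AB/A_AB = -23800/1780 = -13.37 MPa.

-13.4 MPa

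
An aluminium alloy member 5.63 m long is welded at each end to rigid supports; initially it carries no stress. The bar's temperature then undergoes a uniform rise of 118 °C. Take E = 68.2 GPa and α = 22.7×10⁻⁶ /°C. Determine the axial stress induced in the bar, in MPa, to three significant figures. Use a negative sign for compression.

-183 MPa

Free thermal expansion αLΔT = 22.7e-6 · 5630 · 118 = 15.08 mm.
The walls impose strain ε = −(15.08)/5630 = -2.6786e-03; σ = Eε = 68200 · -2.6786e-03 = -182.7 MPa.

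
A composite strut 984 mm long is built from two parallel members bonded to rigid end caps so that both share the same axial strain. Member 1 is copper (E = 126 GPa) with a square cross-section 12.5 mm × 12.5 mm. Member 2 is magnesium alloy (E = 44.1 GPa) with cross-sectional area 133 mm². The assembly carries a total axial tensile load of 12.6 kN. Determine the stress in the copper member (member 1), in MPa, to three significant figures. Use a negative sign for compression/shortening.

A_1 = 156.2 mm².
Equal strain + equilibrium ⇒ each member carries load in proportion to AE: A₁E₁ = 19690000 N, A₂E₂ = 5865000 N, ΣAE = 25550000 N.
σ₁ = P·E₁/ΣAE = 12600·126000/25550000 = 62.13 MPa.

62.1 MPa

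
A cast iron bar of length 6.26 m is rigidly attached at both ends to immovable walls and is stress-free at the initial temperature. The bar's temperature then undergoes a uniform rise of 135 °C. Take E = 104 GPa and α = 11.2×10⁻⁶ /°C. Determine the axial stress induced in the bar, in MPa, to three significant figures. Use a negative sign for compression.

Free thermal expansion αLΔT = 11.2e-6 · 6260 · 135 = 9.465 mm.
The walls impose strain ε = −(9.465)/6260 = -1.5120e-03; σ = Eε = 104000 · -1.5120e-03 = -157.2 MPa.

-157 MPa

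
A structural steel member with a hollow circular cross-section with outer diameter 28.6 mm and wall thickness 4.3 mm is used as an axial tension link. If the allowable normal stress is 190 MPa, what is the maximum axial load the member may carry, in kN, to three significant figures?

62.4 kN

A = 328.3 mm².
P_max = σ_allow · A = 190 · 328.3 = 62370 N = 62.37 kN.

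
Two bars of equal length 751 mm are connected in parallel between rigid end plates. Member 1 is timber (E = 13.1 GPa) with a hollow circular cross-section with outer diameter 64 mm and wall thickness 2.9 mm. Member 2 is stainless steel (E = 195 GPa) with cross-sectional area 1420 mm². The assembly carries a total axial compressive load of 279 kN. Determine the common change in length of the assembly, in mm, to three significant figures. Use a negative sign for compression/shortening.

A_1 = 556.7 mm².
Equal strain + equilibrium ⇒ each member carries load in proportion to AE: A₁E₁ = 7292000 N, A₂E₂ = 276900000 N, ΣAE = 284200000 N.
δ = PL/ΣAE = -279000·751/284200000 = -0.7373 mm.

-0.737 mm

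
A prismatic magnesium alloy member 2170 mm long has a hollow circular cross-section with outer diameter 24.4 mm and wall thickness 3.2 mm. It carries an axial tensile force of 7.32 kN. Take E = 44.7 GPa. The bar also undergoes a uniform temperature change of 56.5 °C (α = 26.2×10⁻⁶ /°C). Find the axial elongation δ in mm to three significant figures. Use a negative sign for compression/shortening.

4.88 mm

A = 213.1 mm².
δ_mech = NL/(AE) = 7320·2170/(213.1·44700) = 1.667 mm.
δ_thermal = αLΔT = 26.2e-6·2170·56.5 = 3.212 mm.
δ = δ_mech + δ_thermal = 4.88 mm.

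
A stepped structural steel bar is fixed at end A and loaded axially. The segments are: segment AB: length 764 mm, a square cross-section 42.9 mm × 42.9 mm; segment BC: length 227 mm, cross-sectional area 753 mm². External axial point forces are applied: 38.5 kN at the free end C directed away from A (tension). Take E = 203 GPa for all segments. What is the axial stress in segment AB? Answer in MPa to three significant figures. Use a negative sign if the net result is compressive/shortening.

Internal axial forces (sectioning from the free end, tension +): N_BC = 38.5 kN, N_AB = 38.5 kN.
A_AB = 1840 mm².
σ_AB = N_AB/A_AB = 38500/1840 = 20.92 MPa.

20.9 MPa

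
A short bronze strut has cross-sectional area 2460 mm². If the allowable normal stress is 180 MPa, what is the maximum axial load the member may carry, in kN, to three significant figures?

P_max = σ_allow · A = 180 · 2460 = 442800 N = 442.8 kN.

443 kN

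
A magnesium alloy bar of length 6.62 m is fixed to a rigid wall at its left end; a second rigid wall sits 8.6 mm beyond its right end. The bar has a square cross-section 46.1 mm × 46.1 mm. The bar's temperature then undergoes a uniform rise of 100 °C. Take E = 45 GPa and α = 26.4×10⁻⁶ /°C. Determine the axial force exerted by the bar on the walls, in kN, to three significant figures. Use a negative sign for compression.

-128 kN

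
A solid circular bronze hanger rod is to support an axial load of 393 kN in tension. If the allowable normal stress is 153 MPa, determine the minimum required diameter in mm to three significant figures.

57.2 mm

Required area A ≥ P/σ_allow = 393000/153 = 2569 mm².
For a solid circular section, d ≥ √(4A/π) = 57.19 mm.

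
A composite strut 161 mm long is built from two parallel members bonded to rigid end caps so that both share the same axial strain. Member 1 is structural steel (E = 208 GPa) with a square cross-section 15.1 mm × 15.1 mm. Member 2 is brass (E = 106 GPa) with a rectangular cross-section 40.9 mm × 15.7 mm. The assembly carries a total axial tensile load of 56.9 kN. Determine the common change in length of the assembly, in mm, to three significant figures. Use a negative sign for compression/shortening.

A_1 = 228 mm².
A_2 = 642.1 mm².
Equal strain + equilibrium ⇒ each member carries load in proportion to AE: A₁E₁ = 47430000 N, A₂E₂ = 68070000 N, ΣAE = 115500000 N.
δ = PL/ΣAE = 56900·161/115500000 = 0.07932 mm.

0.0793 mm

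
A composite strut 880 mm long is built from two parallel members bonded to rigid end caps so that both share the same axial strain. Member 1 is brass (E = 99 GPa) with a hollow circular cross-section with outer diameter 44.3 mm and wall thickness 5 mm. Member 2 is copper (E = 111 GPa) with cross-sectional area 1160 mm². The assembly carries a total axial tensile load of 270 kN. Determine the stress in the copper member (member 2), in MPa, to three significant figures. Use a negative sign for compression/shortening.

A_1 = 617.3 mm².
Equal strain + equilibrium ⇒ each member carries load in proportion to AE: A₁E₁ = 61110000 N, A₂E₂ = 128800000 N, ΣAE = 189900000 N.
σ₂ = P·E₂/ΣAE = 270000·111000/189900000 = 157.8 MPa.

158 MPa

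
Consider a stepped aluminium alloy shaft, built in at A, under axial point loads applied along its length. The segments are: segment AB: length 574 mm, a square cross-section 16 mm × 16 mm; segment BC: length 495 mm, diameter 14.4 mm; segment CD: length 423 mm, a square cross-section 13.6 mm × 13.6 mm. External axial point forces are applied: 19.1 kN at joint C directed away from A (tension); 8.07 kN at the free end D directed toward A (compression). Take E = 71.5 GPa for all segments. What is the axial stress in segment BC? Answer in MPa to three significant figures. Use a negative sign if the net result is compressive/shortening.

67.7 MPa

Internal axial forces (sectioning from the free end, tension +): N_CD = -8.07 kN, N_BC = 11.03 kN, N_AB = 11.03 kN.
A_BC = 162.9 mm².
σ_BC = N_BC/A_BC = 11030/162.9 = 67.73 MPa.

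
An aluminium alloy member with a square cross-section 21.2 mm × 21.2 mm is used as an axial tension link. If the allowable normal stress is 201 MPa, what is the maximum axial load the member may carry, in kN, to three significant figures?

90.3 kN

A = 449.4 mm².
P_max = σ_allow · A = 201 · 449.4 = 90340 N = 90.34 kN.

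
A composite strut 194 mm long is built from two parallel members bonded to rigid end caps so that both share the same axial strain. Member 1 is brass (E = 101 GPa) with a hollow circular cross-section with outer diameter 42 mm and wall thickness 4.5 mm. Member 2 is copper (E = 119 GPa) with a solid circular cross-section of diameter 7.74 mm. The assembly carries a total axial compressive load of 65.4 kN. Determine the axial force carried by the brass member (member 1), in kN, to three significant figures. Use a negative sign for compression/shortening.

A_1 = 530.1 mm².
A_2 = 47.05 mm².
Equal strain + equilibrium ⇒ each member carries load in proportion to AE: A₁E₁ = 53540000 N, A₂E₂ = 5599000 N, ΣAE = 59140000 N.
F₁ = P·A₁E₁/ΣAE = -65400·53540000/59140000 = -59210 N.

-59.2 kN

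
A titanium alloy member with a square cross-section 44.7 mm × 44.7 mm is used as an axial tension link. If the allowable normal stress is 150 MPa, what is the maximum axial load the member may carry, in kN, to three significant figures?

300 kN

A = 1998 mm².
P_max = σ_allow · A = 150 · 1998 = 299700 N = 299.7 kN.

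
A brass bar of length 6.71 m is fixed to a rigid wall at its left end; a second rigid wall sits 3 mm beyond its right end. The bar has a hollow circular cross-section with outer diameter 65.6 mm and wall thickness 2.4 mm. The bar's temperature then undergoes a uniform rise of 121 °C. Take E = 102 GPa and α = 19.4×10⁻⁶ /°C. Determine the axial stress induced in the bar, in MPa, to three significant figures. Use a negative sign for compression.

-194 MPa

Free thermal expansion αLΔT = 19.4e-6 · 6710 · 121 = 15.75 mm.
The walls engage after the gap closes; constrained expansion = 15.75 − 3 = 12.75 mm.
The walls impose strain ε = −(12.75)/6710 = -1.9003e-03; σ = Eε = 102000 · -1.9003e-03 = -193.8 MPa.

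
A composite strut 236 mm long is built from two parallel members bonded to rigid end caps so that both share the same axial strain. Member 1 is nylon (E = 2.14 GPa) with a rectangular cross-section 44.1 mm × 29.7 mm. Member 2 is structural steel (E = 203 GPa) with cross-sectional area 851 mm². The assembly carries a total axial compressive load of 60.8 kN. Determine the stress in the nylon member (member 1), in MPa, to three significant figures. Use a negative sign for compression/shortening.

-0.741 MPa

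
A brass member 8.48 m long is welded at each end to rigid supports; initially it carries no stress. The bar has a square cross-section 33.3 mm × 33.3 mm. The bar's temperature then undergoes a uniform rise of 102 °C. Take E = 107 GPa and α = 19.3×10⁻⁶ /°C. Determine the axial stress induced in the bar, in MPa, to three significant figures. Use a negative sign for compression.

-211 MPa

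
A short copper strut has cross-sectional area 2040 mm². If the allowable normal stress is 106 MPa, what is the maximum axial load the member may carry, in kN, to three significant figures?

P_max = σ_allow · A = 106 · 2040 = 216200 N = 216.2 kN.

216 kN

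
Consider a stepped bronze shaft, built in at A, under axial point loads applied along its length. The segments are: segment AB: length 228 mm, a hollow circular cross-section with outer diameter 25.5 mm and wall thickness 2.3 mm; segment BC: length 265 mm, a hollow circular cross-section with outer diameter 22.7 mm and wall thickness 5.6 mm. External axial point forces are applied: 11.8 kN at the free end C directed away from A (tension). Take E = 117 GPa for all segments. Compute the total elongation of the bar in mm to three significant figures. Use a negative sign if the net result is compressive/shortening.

0.226 mm

Internal axial forces (sectioning from the free end, tension +): N_BC = 11.8 kN, N_AB = 11.8 kN.
A_AB = 167.6 mm².
A_BC = 300.8 mm².
δ_AB = 11800·228/(167.6·117000) = 0.1372 mm
δ_BC = 11800·265/(300.8·117000) = 0.08884 mm
δ = Σδ_i = 0.226 mm.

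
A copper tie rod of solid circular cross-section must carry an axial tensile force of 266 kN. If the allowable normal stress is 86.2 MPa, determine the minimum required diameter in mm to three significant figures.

Required area A ≥ P/σ_allow = 266000/86.2 = 3086 mm².
For a solid circular section, d ≥ √(4A/π) = 62.68 mm.

62.7 mm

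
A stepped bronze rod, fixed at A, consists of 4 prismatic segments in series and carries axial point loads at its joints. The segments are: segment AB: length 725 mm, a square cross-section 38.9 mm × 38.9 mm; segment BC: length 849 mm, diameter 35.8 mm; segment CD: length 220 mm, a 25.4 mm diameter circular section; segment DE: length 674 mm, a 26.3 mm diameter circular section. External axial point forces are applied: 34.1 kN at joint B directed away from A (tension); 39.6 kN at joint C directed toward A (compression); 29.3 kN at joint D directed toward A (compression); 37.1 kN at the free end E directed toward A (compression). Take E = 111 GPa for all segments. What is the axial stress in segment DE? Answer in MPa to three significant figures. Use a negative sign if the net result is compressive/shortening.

Internal axial forces (sectioning from the free end, tension +): N_DE = -37.1 kN, N_CD = -66.4 kN, N_BC = -106 kN, N_AB = -71.9 kN.
A_DE = 543.3 mm².
σ_DE = N_DE/A_DE = -37100/543.3 = -68.29 MPa.

-68.3 MPa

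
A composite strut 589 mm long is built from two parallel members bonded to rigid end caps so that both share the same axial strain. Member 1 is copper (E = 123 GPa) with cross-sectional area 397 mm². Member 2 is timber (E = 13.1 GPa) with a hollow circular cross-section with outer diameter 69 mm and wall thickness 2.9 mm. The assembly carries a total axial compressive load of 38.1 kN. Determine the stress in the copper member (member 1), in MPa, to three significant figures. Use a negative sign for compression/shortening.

-82.6 MPa

A_2 = 602.2 mm².
Equal strain + equilibrium ⇒ each member carries load in proportion to AE: A₁E₁ = 48830000 N, A₂E₂ = 7889000 N, ΣAE = 56720000 N.
σ₁ = P·E₁/ΣAE = -38100·123000/56720000 = -82.62 MPa.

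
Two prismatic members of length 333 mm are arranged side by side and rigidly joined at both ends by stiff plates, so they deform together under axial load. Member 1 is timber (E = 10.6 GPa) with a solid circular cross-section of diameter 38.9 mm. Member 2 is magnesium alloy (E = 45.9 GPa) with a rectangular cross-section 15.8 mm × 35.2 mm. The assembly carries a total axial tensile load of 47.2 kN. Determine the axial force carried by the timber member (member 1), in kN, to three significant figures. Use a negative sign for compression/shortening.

15.6 kN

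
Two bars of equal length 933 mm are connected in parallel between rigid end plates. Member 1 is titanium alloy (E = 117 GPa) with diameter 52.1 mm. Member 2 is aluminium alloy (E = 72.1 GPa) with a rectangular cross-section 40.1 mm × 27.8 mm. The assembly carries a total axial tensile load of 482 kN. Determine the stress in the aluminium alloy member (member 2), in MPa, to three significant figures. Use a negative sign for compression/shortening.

A_1 = 2132 mm².
A_2 = 1115 mm².
Equal strain + equilibrium ⇒ each member carries load in proportion to AE: A₁E₁ = 249400000 N, A₂E₂ = 80380000 N, ΣAE = 329800000 N.
σ₂ = P·E₂/ΣAE = 482000·72100/329800000 = 105.4 MPa.

105 MPa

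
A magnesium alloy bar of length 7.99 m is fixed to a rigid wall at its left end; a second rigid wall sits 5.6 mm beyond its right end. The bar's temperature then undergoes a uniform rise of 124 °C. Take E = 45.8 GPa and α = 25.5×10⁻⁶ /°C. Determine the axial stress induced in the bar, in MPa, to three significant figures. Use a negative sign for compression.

-113 MPa

Free thermal expansion αLΔT = 25.5e-6 · 7990 · 124 = 25.26 mm.
The walls engage after the gap closes; constrained expansion = 25.26 − 5.6 = 19.66 mm.
The walls impose strain ε = −(19.66)/7990 = -2.4611e-03; σ = Eε = 45800 · -2.4611e-03 = -112.7 MPa.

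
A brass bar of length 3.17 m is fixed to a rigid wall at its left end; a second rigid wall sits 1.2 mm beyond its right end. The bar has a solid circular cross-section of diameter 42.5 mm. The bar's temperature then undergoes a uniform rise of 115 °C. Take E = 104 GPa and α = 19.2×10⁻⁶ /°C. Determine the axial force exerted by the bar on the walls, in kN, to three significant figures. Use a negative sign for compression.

-270 kN

Free thermal expansion αLΔT = 19.2e-6 · 3170 · 115 = 6.999 mm.
The walls engage after the gap closes; constrained expansion = 6.999 − 1.2 = 5.799 mm.
The walls impose strain ε = −(5.799)/3170 = -1.8295e-03; σ = Eε = 104000 · -1.8295e-03 = -190.3 MPa.
Wall reaction R = σ·A = -190.3·1419 = -269900 N = -269.9 kN.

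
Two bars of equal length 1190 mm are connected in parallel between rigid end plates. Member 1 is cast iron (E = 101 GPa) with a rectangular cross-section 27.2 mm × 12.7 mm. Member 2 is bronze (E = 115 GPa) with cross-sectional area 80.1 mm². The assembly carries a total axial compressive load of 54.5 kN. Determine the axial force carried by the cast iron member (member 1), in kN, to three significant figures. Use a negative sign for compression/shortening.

-43.1 kN

A_1 = 345.4 mm².
Equal strain + equilibrium ⇒ each member carries load in proportion to AE: A₁E₁ = 34890000 N, A₂E₂ = 9212000 N, ΣAE = 44100000 N.
F₁ = P·A₁E₁/ΣAE = -54500·34890000/44100000 = -43120 N.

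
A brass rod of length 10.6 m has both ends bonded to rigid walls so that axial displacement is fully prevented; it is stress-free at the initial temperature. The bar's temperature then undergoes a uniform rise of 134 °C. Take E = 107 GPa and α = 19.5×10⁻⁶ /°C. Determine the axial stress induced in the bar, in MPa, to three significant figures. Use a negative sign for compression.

-280 MPa

Free thermal expansion αLΔT = 19.5e-6 · 10600 · 134 = 27.7 mm.
The walls impose strain ε = −(27.7)/10600 = -2.6130e-03; σ = Eε = 107000 · -2.6130e-03 = -279.6 MPa.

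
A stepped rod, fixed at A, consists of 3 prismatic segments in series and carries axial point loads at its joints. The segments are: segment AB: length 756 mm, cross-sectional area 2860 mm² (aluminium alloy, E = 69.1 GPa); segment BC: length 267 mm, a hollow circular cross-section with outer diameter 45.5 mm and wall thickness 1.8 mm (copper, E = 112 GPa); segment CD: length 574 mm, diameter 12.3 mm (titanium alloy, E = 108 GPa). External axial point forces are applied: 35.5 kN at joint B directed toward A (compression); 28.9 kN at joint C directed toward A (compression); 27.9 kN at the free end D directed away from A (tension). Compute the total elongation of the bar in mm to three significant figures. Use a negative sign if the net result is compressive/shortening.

Internal axial forces (sectioning from the free end, tension +): N_CD = 27.9 kN, N_BC = -1 kN, N_AB = -36.5 kN.
A_BC = 247.1 mm².
A_CD = 118.8 mm².
δ_AB = -36500·756/(2860·69100) = -0.1396 mm
δ_BC = -1000·267/(247.1·112000) = -0.009647 mm
δ_CD = 27900·574/(118.8·108000) = 1.248 mm
δ = Σδ_i = 1.099 mm.

1.10 mm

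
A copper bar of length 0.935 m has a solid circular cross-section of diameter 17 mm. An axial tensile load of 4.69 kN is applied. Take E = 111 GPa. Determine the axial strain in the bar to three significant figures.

A = 227 mm².
σ = N/A = 20.66 MPa; ε = σ/E = 20.66/111000 = 1.861e-04.

1.86e-04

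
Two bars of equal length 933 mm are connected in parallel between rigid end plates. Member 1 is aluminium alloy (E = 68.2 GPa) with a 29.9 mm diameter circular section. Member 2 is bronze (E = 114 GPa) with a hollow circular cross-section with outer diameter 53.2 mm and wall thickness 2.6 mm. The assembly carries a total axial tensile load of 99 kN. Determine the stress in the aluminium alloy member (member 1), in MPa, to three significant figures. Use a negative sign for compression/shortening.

A_1 = 702.2 mm².
A_2 = 413.3 mm².
Equal strain + equilibrium ⇒ each member carries load in proportion to AE: A₁E₁ = 47890000 N, A₂E₂ = 47120000 N, ΣAE = 95000000 N.
σ₁ = P·E₁/ΣAE = 99000·68200/95000000 = 71.07 MPa.

71.1 MPa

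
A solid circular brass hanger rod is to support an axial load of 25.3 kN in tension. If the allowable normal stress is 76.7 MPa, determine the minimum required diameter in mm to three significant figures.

20.5 mm

Required area A ≥ P/σ_allow = 25300/76.7 = 329.9 mm².
For a solid circular section, d ≥ √(4A/π) = 20.49 mm.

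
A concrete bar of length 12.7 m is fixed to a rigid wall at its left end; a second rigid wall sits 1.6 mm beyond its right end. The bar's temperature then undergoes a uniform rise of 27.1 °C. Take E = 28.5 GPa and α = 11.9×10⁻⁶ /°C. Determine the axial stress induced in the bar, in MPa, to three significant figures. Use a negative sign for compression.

Free thermal expansion αLΔT = 11.9e-6 · 12700 · 27.1 = 4.096 mm.
The walls engage after the gap closes; constrained expansion = 4.096 − 1.6 = 2.496 mm.
The walls impose strain ε = −(2.496)/12700 = -1.9651e-04; σ = Eε = 28500 · -1.9651e-04 = -5.6 MPa.

-5.60 MPa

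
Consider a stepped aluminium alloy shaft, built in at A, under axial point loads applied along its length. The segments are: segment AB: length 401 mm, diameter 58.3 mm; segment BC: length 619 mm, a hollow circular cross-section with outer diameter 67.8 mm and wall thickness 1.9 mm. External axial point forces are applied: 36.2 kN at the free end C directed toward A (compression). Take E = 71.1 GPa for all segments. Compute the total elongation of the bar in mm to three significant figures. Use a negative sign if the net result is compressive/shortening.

Internal axial forces (sectioning from the free end, tension +): N_BC = -36.2 kN, N_AB = -36.2 kN.
A_AB = 2669 mm².
A_BC = 393.4 mm².
δ_AB = -36200·401/(2669·71100) = -0.07648 mm
δ_BC = -36200·619/(393.4·71100) = -0.8012 mm
δ = Σδ_i = -0.8777 mm.

-0.878 mm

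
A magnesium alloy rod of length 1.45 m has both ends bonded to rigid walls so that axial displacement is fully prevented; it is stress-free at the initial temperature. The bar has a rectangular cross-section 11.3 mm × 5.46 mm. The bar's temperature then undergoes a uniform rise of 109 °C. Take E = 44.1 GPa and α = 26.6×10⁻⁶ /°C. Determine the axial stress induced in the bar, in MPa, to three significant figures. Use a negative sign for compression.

-128 MPa

Free thermal expansion αLΔT = 26.6e-6 · 1450 · 109 = 4.204 mm.
The walls impose strain ε = −(4.204)/1450 = -2.8994e-03; σ = Eε = 44100 · -2.8994e-03 = -127.9 MPa.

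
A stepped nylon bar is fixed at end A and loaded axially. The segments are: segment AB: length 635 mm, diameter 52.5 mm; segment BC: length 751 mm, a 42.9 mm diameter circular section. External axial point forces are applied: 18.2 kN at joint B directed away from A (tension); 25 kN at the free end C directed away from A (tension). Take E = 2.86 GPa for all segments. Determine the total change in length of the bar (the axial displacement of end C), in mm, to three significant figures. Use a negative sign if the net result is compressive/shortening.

8.97 mm

Internal axial forces (sectioning from the free end, tension +): N_BC = 25 kN, N_AB = 43.2 kN.
A_AB = 2165 mm².
A_BC = 1445 mm².
δ_AB = 43200·635/(2165·2860) = 4.431 mm
δ_BC = 25000·751/(1445·2860) = 4.542 mm
δ = Σδ_i = 8.972 mm.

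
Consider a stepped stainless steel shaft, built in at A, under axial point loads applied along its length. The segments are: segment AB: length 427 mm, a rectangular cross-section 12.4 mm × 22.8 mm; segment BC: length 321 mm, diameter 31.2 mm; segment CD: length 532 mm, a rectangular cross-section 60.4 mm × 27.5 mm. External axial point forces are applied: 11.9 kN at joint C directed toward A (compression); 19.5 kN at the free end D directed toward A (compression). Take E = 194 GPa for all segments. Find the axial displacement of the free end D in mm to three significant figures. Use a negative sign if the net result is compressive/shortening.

-0.345 mm

Internal axial forces (sectioning from the free end, tension +): N_CD = -19.5 kN, N_BC = -31.4 kN, N_AB = -31.4 kN.
A_AB = 282.7 mm².
A_BC = 764.5 mm².
A_CD = 1661 mm².
δ_AB = -31400·427/(282.7·194000) = -0.2445 mm
δ_BC = -31400·321/(764.5·194000) = -0.06796 mm
δ_CD = -19500·532/(1661·194000) = -0.03219 mm
δ = Σδ_i = -0.3446 mm.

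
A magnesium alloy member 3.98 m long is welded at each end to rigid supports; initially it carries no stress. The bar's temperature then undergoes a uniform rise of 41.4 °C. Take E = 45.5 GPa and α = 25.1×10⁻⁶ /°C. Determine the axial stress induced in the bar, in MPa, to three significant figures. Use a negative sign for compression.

Free thermal expansion αLΔT = 25.1e-6 · 3980 · 41.4 = 4.136 mm.
The walls impose strain ε = −(4.136)/3980 = -1.0391e-03; σ = Eε = 45500 · -1.0391e-03 = -47.28 MPa.

-47.3 MPa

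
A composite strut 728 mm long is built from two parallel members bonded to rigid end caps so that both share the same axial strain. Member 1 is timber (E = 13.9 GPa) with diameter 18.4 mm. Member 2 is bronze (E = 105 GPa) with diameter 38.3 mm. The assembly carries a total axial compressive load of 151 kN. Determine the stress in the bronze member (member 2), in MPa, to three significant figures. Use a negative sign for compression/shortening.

-127 MPa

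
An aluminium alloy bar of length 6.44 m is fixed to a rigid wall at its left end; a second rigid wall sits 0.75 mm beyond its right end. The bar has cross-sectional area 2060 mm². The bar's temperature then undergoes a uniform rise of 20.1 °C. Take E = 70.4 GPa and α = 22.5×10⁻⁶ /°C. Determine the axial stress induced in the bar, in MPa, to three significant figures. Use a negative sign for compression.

-23.6 MPa

Free thermal expansion αLΔT = 22.5e-6 · 6440 · 20.1 = 2.912 mm.
The walls engage after the gap closes; constrained expansion = 2.912 − 0.75 = 2.162 mm.
The walls impose strain ε = −(2.162)/6440 = -3.3579e-04; σ = Eε = 70400 · -3.3579e-04 = -23.64 MPa.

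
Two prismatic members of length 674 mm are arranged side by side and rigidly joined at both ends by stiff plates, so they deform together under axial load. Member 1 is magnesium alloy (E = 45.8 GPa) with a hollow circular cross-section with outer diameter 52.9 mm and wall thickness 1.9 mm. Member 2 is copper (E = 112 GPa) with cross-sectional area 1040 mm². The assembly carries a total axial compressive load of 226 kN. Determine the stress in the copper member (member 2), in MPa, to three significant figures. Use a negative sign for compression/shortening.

-194 MPa

A_1 = 304.4 mm².
Equal strain + equilibrium ⇒ each member carries load in proportion to AE: A₁E₁ = 13940000 N, A₂E₂ = 116500000 N, ΣAE = 130400000 N.
σ₂ = P·E₂/ΣAE = -226000·112000/130400000 = -194.1 MPa.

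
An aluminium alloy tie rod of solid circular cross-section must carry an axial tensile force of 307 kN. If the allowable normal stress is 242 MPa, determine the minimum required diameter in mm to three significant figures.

40.2 mm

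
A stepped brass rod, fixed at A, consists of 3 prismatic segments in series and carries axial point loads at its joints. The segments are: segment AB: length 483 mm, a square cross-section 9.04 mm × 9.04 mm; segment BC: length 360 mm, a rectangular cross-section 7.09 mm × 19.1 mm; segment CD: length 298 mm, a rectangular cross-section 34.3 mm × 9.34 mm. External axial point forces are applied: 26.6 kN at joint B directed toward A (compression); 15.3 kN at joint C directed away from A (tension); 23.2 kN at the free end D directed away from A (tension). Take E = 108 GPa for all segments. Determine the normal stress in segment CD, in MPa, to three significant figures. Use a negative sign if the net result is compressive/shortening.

72.4 MPa

Internal axial forces (sectioning from the free end, tension +): N_CD = 23.2 kN, N_BC = 38.5 kN, N_AB = 11.9 kN.
A_CD = 320.4 mm².
σ_CD = N_CD/A_CD = 23200/320.4 = 72.42 MPa.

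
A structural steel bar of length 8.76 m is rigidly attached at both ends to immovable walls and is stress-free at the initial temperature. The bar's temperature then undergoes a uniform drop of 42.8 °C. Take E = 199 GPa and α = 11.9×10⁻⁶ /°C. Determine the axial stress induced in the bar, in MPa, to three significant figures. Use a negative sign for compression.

Free thermal expansion αLΔT = 11.9e-6 · 8760 · -42.8 = -4.462 mm.
The walls impose strain ε = −(-4.462)/8760 = 5.0932e-04; σ = Eε = 199000 · 5.0932e-04 = 101.4 MPa.

101 MPa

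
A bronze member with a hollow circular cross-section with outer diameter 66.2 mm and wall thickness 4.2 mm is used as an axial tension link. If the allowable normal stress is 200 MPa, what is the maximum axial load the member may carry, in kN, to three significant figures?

164 kN

A = 818.1 mm².
P_max = σ_allow · A = 200 · 818.1 = 163600 N = 163.6 kN.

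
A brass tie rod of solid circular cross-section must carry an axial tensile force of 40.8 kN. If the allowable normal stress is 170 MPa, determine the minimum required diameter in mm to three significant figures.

Required area A ≥ P/σ_allow = 40800/170 = 240 mm².
For a solid circular section, d ≥ √(4A/π) = 17.48 mm.

17.5 mm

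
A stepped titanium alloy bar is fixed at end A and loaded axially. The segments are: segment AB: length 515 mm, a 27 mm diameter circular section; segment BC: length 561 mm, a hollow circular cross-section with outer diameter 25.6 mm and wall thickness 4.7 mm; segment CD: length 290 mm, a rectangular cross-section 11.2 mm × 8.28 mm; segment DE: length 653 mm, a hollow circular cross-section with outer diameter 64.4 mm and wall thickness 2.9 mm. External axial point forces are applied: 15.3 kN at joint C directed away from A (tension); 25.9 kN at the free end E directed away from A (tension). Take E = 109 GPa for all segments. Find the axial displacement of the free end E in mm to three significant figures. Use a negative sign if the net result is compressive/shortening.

2.05 mm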